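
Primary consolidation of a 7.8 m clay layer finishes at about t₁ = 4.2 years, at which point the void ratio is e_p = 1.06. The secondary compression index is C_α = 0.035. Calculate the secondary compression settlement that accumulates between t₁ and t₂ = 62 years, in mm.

S_s ≈ 155 mm

Secondary compression: S_s = C_α·H/(1+e_p)·log₁₀(t₂/t₁)
S_s = 0.035×7.8/(1+1.06)×log₁₀(62/4.2)
    = 0.1325 × 1.169 = 0.1549 m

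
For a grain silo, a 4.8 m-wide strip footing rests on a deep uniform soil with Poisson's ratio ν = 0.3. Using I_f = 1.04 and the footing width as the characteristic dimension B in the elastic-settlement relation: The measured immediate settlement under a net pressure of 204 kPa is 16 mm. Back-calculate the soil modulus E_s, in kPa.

E_s ≈ 57900 kPa

S_e = q·B·(1−ν²)/E_s · I_f  ⇒  E_s = q·B·(1−ν²)·I_f / S_e.
E_s = 204 × 4.8 × 0.91 × 1.04 / 0.016 = 57920 kPa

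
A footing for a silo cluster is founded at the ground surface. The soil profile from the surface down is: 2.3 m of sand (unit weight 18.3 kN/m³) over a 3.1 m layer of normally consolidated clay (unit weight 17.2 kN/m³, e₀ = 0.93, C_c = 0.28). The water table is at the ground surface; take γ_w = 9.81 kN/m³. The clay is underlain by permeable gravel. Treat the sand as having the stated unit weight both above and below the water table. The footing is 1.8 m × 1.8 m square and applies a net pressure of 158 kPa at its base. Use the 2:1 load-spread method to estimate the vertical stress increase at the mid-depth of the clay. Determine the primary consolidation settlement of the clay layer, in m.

Mid-depth of clay below the ground surface: z = 2.3 + 3.1/2 = 3.85 m.
Total vertical stress at mid-clay: σ_v = 18.3×2.3 + 17.2×1.55 = 68.75 kPa.
Pore pressure: u = 9.81×(3.85 − 0) = 37.769 kPa.
Initial effective stress: σ'_0 = σ_v − u = 68.75 − 37.769 = 30.981 kPa.
Stress increase at mid-clay by the 2:1 spreading method:
Δσ = qBL/((B+z)(L+z)) = 158×1.8×1.8/((1.8+3.85)(1.8+3.85)) = 16.036 kPa
Final effective stress: σ'_f = σ'_0 + Δσ = 30.981 + 16.036 = 47.017 kPa.
Normally consolidated clay, so the full stress increment lies on the virgin compression line:
S_c = C_c·H/(1+e₀)·log₁₀(σ'_f/σ'_0) = 0.28×3.1/(1+0.93)×log₁₀(47.017/30.981)
    = 0.44974 × 0.18116 = 0.08147 m

S_c ≈ 0.0815 m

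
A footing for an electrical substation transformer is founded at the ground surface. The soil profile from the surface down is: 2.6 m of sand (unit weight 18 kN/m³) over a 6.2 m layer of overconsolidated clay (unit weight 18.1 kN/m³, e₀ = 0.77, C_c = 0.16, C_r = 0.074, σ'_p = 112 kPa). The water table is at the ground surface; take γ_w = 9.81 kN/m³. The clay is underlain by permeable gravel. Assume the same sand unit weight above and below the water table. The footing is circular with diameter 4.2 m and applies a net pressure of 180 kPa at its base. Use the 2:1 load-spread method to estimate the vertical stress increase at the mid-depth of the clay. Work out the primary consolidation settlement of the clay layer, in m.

Mid-depth of clay below the ground surface: z = 2.6 + 6.2/2 = 5.7 m.
Total vertical stress at mid-clay: σ_v = 18×2.6 + 18.1×3.1 = 102.91 kPa.
Pore pressure: u = 9.81×(5.7 − 0) = 55.917 kPa.
Initial effective stress: σ'_0 = σ_v − u = 102.91 − 55.917 = 46.993 kPa.
Stress increase at mid-clay by the 2:1 spreading method:
Δσ ≈ qD²/(D+z)² = 180×4.2²/(4.2+5.7)² = 32.397 kPa
Final effective stress: σ'_f = 46.993 + 32.397 = 79.39 kPa.
σ'_f = 79.39 ≤ σ'_p = 112 kPa, so the clay remains overconsolidated and only the recompression index applies:
S_c = C_r·H/(1+e₀)·log₁₀(σ'_f/σ'_0) = 0.074×6.2/1.77×log₁₀(79.39/46.993)
    = 0.25921 × 0.22773 = 0.05903 m

S_c ≈ 0.059 m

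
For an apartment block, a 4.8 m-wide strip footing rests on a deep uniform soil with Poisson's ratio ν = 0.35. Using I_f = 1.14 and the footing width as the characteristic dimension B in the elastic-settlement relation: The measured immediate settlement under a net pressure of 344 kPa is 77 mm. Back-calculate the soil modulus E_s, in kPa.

E_s ≈ 21500 kPa

S_e = q·B·(1−ν²)/E_s · I_f  ⇒  E_s = q·B·(1−ν²)·I_f / S_e.
E_s = 344 × 4.8 × 0.8775 × 1.14 / 0.077 = 21450 kPa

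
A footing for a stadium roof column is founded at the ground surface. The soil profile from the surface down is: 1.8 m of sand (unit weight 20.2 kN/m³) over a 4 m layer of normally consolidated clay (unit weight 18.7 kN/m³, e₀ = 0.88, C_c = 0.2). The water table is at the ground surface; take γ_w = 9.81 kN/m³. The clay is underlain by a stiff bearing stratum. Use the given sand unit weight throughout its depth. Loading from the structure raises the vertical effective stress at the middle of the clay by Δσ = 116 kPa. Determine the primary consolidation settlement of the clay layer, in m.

S_c ≈ 0.264 m

Mid-depth of clay below the ground surface: z = 1.8 + 4/2 = 3.8 m.
Total vertical stress at mid-clay: σ_v = 20.2×1.8 + 18.7×2 = 73.76 kPa.
Pore pressure: u = 9.81×(3.8 − 0) = 37.278 kPa.
Initial effective stress: σ'_0 = σ_v − u = 73.76 − 37.278 = 36.482 kPa.
Final effective stress: σ'_f = σ'_0 + Δσ = 36.482 + 116 = 152.48 kPa.
Normally consolidated clay, so the full stress increment lies on the virgin compression line:
S_c = C_c·H/(1+e₀)·log₁₀(σ'_f/σ'_0) = 0.2×4/(1+0.88)×log₁₀(152.48/36.482)
    = 0.42553 × 0.62113 = 0.2643 m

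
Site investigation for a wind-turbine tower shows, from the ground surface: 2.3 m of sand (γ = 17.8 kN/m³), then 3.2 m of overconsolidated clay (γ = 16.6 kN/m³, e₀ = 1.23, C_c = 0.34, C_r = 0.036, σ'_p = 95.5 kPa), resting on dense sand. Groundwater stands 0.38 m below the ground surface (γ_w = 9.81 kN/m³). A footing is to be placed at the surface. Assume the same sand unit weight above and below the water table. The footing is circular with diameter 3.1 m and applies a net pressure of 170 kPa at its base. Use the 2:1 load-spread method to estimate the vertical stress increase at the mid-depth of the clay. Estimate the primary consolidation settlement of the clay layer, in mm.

S_c ≈ 15.7 mm

Mid-depth of clay below the ground surface: z = 2.3 + 3.2/2 = 3.9 m.
Total vertical stress at mid-clay: σ_v = 17.8×2.3 + 16.6×1.6 = 67.5 kPa.
Pore pressure: u = 9.81×(3.9 − 0.38) = 34.531 kPa.
Initial effective stress: σ'_0 = σ_v − u = 67.5 − 34.531 = 32.969 kPa.
Stress increase at mid-clay by the 2:1 spreading method:
Δσ ≈ qD²/(D+z)² = 170×3.1²/(3.1+3.9)² = 33.341 kPa
Final effective stress: σ'_f = 32.969 + 33.341 = 66.31 kPa.
σ'_f = 66.31 ≤ σ'_p = 95.5 kPa, so the clay remains overconsolidated and only the recompression index applies:
S_c = C_r·H/(1+e₀)·log₁₀(σ'_f/σ'_0) = 0.036×3.2/2.23×log₁₀(66.31/32.969)
    = 0.05166 × 0.30347 = 0.01568 m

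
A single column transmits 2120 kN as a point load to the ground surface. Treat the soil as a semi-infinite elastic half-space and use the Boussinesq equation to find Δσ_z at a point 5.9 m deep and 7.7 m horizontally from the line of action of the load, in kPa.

Boussinesq vertical stress below a point load on an elastic half-space:
Δσ_z = 3P/(2πz²) · [1 + (r/z)²]^(−5/2)
r/z = 7.7/5.9 = 1.3051; [1+(r/z)²]^(−5/2) = 0.083231.
Δσ_z = 3×2120/(2π×5.9²) × 0.083231 = 29.079 × 0.083231 = 2.42 kPa

Δσ_z ≈ 2.42 kPa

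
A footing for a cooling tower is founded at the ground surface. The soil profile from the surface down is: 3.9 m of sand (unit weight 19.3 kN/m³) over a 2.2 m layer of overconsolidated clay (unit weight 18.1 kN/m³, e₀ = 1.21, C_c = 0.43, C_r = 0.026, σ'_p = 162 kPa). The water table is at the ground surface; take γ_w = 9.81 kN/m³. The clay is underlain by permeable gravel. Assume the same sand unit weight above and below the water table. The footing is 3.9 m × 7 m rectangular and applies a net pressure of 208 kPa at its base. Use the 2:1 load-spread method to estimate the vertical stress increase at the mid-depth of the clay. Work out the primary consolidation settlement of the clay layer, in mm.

S_c ≈ 8.62 mm

Mid-depth of clay below the ground surface: z = 3.9 + 2.2/2 = 5 m.
Total vertical stress at mid-clay: σ_v = 19.3×3.9 + 18.1×1.1 = 95.18 kPa.
Pore pressure: u = 9.81×(5 − 0) = 49.05 kPa.
Initial effective stress: σ'_0 = σ_v − u = 95.18 − 49.05 = 46.13 kPa.
Stress increase at mid-clay by the 2:1 spreading method:
Δσ = qBL/((B+z)(L+z)) = 208×3.9×7/((3.9+5)(7+5)) = 53.169 kPa
Final effective stress: σ'_f = 46.13 + 53.169 = 99.299 kPa.
σ'_f = 99.299 ≤ σ'_p = 162 kPa, so the clay remains overconsolidated and only the recompression index applies:
S_c = C_r·H/(1+e₀)·log₁₀(σ'_f/σ'_0) = 0.026×2.2/2.21×log₁₀(99.299/46.13)
    = 0.025882 × 0.33296 = 0.008618 m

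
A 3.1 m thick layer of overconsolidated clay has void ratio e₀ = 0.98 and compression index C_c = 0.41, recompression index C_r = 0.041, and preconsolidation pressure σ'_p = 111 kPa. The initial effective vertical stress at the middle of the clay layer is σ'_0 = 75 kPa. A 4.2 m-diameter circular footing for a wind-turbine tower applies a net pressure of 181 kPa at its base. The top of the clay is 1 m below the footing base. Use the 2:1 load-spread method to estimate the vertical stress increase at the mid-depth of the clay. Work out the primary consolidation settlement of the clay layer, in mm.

Mid-depth of clay below the footing base: z = 1 + 3.1/2 = 2.55 m.
Stress increase at mid-clay by the 2:1 spreading method:
Δσ ≈ qD²/(D+z)² = 181×4.2²/(4.2+2.55)² = 70.076 kPa
Final effective stress: σ'_f = 75 + 70.076 = 145.08 kPa.
σ'_f = 145.08 > σ'_p = 111 kPa, so the stress path crosses the preconsolidation pressure — recompression up to σ'_p, then virgin compression beyond:
S_c = H/(1+e₀)·[C_r·log₁₀(σ'_p/σ'_0) + C_c·log₁₀(σ'_f/σ'_p)]
    = 3.1/1.98 × [0.041×log₁₀(111/75) + 0.41×log₁₀(145.08/111)]
    = 1.5657 × [0.0069807 + 0.047677] = 0.08558 m

S_c ≈ 85.6 mm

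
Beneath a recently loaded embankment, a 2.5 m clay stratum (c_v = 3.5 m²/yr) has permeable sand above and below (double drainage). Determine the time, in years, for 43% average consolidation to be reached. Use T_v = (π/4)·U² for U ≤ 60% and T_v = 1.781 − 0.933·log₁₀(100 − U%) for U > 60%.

t ≈ 0.0648 years

Drainage path length: H_d = H/2 = 1.25 m (double drainage).
U ≤ 60%: T_v = (π/4)·U² = (π/4)×0.43² = 0.14522.
t = T_v·H_d²/c_v = 0.14522×1.25²/3.5 = 0.06483 years.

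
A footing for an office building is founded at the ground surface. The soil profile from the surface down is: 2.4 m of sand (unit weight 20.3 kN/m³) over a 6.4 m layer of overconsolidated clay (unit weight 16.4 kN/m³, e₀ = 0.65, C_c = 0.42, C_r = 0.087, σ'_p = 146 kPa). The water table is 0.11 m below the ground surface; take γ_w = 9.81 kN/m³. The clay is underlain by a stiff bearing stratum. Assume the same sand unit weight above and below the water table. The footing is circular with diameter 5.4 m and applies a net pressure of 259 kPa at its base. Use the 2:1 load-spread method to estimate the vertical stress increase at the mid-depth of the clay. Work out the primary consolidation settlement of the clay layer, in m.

Mid-depth of clay below the ground surface: z = 2.4 + 6.4/2 = 5.6 m.
Total vertical stress at mid-clay: σ_v = 20.3×2.4 + 16.4×3.2 = 101.2 kPa.
Pore pressure: u = 9.81×(5.6 − 0.11) = 53.857 kPa.
Initial effective stress: σ'_0 = σ_v − u = 101.2 − 53.857 = 47.343 kPa.
Stress increase at mid-clay by the 2:1 spreading method:
Δσ ≈ qD²/(D+z)² = 259×5.4²/(5.4+5.6)² = 62.417 kPa
Final effective stress: σ'_f = 47.343 + 62.417 = 109.76 kPa.
σ'_f = 109.76 ≤ σ'_p = 146 kPa, so the clay remains overconsolidated and only the recompression index applies:
S_c = C_r·H/(1+e₀)·log₁₀(σ'_f/σ'_0) = 0.087×6.4/1.65×log₁₀(109.76/47.343)
    = 0.33746 × 0.36519 = 0.1232 m

S_c ≈ 0.123 m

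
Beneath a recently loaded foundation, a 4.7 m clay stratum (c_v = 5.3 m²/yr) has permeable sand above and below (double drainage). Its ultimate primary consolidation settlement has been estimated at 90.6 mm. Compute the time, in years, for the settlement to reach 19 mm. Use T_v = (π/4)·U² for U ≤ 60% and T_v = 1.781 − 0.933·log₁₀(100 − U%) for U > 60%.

Drainage path length: H_d = H/2 = 2.35 m (double drainage).
U = S(t)/S_ult = 19/90.6 = 0.2097.
U ≤ 60%: T_v = (π/4)·U² = (π/4)×0.20971² = 0.034541.
t = T_v·H_d²/c_v = 0.034541×2.35²/5.3 = 0.03599 years.

t ≈ 0.036 years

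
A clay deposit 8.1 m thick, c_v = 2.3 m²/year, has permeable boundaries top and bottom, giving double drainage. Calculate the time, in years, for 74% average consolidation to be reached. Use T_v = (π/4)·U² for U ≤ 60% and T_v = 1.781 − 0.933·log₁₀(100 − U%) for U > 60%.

Drainage path length: H_d = H/2 = 4.05 m (double drainage).
U > 60%: T_v = 1.781 − 0.933·log₁₀(100 − 74) = 0.46083.
t = T_v·H_d²/c_v = 0.46083×4.05²/2.3 = 3.286 years.

t ≈ 3.29 years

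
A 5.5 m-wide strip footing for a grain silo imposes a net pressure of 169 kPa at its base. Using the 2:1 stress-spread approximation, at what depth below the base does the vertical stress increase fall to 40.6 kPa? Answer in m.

z ≈ 17.4 m

2:1 spreading — at depth z the loaded area has grown by z in each plan dimension:
qB/(B+z) = Δσ_z ⇒ z = qB/Δσ_z − B = 169×5.5/40.6 − 5.5 = 17.39 m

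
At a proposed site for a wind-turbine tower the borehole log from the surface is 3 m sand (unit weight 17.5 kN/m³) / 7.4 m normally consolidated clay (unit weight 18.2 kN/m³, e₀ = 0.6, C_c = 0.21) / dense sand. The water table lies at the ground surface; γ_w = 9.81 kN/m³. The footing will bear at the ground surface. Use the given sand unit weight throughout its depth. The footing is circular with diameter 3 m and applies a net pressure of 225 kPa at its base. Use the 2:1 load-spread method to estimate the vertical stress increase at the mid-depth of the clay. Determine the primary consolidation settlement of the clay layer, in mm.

S_c ≈ 141 mm

Mid-depth of clay below the ground surface: z = 3 + 7.4/2 = 6.7 m.
Total vertical stress at mid-clay: σ_v = 17.5×3 + 18.2×3.7 = 119.84 kPa.
Pore pressure: u = 9.81×(6.7 − 0) = 65.727 kPa.
Initial effective stress: σ'_0 = σ_v − u = 119.84 − 65.727 = 54.113 kPa.
Stress increase at mid-clay by the 2:1 spreading method:
Δσ ≈ qD²/(D+z)² = 225×3²/(3+6.7)² = 21.522 kPa
Final effective stress: σ'_f = σ'_0 + Δσ = 54.113 + 21.522 = 75.635 kPa.
Normally consolidated clay, so the full stress increment lies on the virgin compression line:
S_c = C_c·H/(1+e₀)·log₁₀(σ'_f/σ'_0) = 0.21×7.4/(1+0.6)×log₁₀(75.635/54.113)
    = 0.97125 × 0.14542 = 0.1412 m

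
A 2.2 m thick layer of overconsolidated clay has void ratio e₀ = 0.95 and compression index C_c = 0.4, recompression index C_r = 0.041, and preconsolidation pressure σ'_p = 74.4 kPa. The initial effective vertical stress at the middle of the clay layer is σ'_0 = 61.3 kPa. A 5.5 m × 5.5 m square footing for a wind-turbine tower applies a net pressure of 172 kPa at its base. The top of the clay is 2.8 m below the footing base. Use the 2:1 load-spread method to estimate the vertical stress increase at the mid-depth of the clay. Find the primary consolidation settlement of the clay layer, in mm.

Mid-depth of clay below the footing base: z = 2.8 + 2.2/2 = 3.9 m.
Stress increase at mid-clay by the 2:1 spreading method:
Δσ = qBL/((B+z)(L+z)) = 172×5.5×5.5/((5.5+3.9)(5.5+3.9)) = 58.884 kPa
Final effective stress: σ'_f = 61.3 + 58.884 = 120.18 kPa.
σ'_f = 120.18 > σ'_p = 74.4 kPa, so the stress path crosses the preconsolidation pressure — recompression up to σ'_p, then virgin compression beyond:
S_c = H/(1+e₀)·[C_r·log₁₀(σ'_p/σ'_0) + C_c·log₁₀(σ'_f/σ'_p)]
    = 2.2/1.95 × [0.041×log₁₀(74.4/61.3) + 0.4×log₁₀(120.18/74.4)]
    = 1.1282 × [0.0034486 + 0.083304] = 0.09787 m

S_c ≈ 97.9 mm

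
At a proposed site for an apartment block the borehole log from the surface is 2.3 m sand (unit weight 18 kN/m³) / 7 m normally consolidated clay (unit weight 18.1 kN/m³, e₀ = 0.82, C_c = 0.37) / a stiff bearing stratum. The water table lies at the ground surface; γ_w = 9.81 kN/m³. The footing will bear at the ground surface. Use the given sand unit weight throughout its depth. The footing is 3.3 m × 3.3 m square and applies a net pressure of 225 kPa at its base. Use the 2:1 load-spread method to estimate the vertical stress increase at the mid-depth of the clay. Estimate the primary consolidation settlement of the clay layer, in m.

Mid-depth of clay below the ground surface: z = 2.3 + 7/2 = 5.8 m.
Total vertical stress at mid-clay: σ_v = 18×2.3 + 18.1×3.5 = 104.75 kPa.
Pore pressure: u = 9.81×(5.8 − 0) = 56.898 kPa.
Initial effective stress: σ'_0 = σ_v − u = 104.75 − 56.898 = 47.852 kPa.
Stress increase at mid-clay by the 2:1 spreading method:
Δσ = qBL/((B+z)(L+z)) = 225×3.3×3.3/((3.3+5.8)(3.3+5.8)) = 29.589 kPa
Final effective stress: σ'_f = σ'_0 + Δσ = 47.852 + 29.589 = 77.441 kPa.
Normally consolidated clay, so the full stress increment lies on the virgin compression line:
S_c = C_c·H/(1+e₀)·log₁₀(σ'_f/σ'_0) = 0.37×7/(1+0.82)×log₁₀(77.441/47.852)
    = 1.4231 × 0.20907 = 0.2975 m

S_c ≈ 0.298 m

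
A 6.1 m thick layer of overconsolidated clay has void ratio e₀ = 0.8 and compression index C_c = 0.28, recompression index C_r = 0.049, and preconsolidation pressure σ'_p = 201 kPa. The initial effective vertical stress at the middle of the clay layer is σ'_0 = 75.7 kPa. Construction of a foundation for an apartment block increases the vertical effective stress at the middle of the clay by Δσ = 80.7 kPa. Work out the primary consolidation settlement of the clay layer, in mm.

Final effective stress: σ'_f = 75.7 + 80.7 = 156.4 kPa.
σ'_f = 156.4 ≤ σ'_p = 201 kPa, so the clay remains overconsolidated and only the recompression index applies:
S_c = C_r·H/(1+e₀)·log₁₀(σ'_f/σ'_0) = 0.049×6.1/1.8×log₁₀(156.4/75.7)
    = 0.16606 × 0.31514 = 0.05233 m

S_c ≈ 52.3 mm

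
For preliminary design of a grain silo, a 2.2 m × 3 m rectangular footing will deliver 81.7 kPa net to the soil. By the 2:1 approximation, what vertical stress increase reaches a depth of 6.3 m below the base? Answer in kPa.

By the 2:1 method the load spreads at 1 horizontal : 2 vertical, so at depth z the loaded area has grown by z in each plan dimension:
Δσ = qBL/((B+z)(L+z)) = 81.7×2.2×3/((2.2+6.3)(3+6.3)) = 6.8213 kPa

Δσ_z ≈ 6.82 kPa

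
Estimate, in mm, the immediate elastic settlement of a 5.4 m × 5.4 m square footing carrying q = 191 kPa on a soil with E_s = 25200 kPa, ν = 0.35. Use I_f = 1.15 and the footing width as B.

S_e ≈ 41.3 mm

Immediate (elastic) settlement: S_e = q·B·(1−ν²)/E_s · I_f.
S_e = 191 × 5.4 × (1 − 0.35²) / 25200 × 1.15
    = 191 × 5.4 × 0.8775 / 25200 × 1.15
    = 0.0413 m = 41.3 mm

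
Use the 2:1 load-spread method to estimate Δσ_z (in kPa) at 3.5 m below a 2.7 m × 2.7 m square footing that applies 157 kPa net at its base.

Δσ_z ≈ 29.8 kPa

By the 2:1 method the load spreads at 1 horizontal : 2 vertical, so at depth z the loaded area has grown by z in each plan dimension:
Δσ = qBL/((B+z)(L+z)) = 157×2.7×2.7/((2.7+3.5)(2.7+3.5)) = 29.774 kPa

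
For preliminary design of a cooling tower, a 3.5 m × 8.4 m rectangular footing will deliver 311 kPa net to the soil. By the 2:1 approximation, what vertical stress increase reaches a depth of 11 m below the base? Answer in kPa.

By the 2:1 method the load spreads at 1 horizontal : 2 vertical, so at depth z the loaded area has grown by z in each plan dimension:
Δσ = qBL/((B+z)(L+z)) = 311×3.5×8.4/((3.5+11)(8.4+11)) = 32.504 kPa

Δσ_z ≈ 32.5 kPa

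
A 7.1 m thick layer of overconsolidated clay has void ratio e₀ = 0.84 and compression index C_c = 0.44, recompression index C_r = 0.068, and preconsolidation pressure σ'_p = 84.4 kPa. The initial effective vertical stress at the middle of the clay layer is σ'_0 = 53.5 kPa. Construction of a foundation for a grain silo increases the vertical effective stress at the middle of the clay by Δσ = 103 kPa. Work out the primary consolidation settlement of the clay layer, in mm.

Final effective stress: σ'_f = 53.5 + 103 = 156.5 kPa.
σ'_f = 156.5 > σ'_p = 84.4 kPa, so the stress path crosses the preconsolidation pressure — recompression up to σ'_p, then virgin compression beyond:
S_c = H/(1+e₀)·[C_r·log₁₀(σ'_p/σ'_0) + C_c·log₁₀(σ'_f/σ'_p)]
    = 7.1/1.84 × [0.068×log₁₀(84.4/53.5) + 0.44×log₁₀(156.5/84.4)]
    = 3.8587 × [0.013463 + 0.118] = 0.5073 m

S_c ≈ 507 mm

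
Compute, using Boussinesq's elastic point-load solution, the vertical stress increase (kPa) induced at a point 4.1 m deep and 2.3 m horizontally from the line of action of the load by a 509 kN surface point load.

Δσ_z ≈ 7.29 kPa

Boussinesq vertical stress below a point load on an elastic half-space:
Δσ_z = 3P/(2πz²) · [1 + (r/z)²]^(−5/2)
r/z = 2.3/4.1 = 0.56098; [1+(r/z)²]^(−5/2) = 0.50459.
Δσ_z = 3×509/(2π×4.1²) × 0.50459 = 14.457 × 0.50459 = 7.295 kPa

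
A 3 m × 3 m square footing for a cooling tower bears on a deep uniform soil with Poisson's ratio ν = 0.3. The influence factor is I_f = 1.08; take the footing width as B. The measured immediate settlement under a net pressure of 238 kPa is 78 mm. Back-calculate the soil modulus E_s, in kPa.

S_e = q·B·(1−ν²)/E_s · I_f  ⇒  E_s = q·B·(1−ν²)·I_f / S_e.
E_s = 238 × 3 × 0.91 × 1.08 / 0.078 = 8996 kPa

E_s ≈ 9000 kPa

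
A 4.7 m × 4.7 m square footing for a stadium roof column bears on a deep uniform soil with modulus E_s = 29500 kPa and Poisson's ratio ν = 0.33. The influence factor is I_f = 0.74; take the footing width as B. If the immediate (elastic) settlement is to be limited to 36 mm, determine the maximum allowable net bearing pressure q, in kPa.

S_e = q·B·(1−ν²)/E_s · I_f  ⇒  q = S_e·E_s / (B·(1−ν²)·I_f).
q = 0.036 × 29500 / (4.7 × 0.8911 × 0.74) = 342.7 kPa

q ≈ 343 kPa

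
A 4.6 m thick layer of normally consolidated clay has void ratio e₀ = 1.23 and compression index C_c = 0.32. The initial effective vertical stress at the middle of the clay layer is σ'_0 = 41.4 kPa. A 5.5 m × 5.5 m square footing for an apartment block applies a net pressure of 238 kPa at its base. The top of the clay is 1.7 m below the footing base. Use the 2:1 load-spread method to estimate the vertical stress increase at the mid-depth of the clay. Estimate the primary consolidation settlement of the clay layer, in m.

S_c ≈ 0.308 m

Mid-depth of clay below the footing base: z = 1.7 + 4.6/2 = 4 m.
Stress increase at mid-clay by the 2:1 spreading method:
Δσ = qBL/((B+z)(L+z)) = 238×5.5×5.5/((5.5+4)(5.5+4)) = 79.773 kPa
Final effective stress: σ'_f = σ'_0 + Δσ = 41.4 + 79.773 = 121.17 kPa.
Normally consolidated clay, so the full stress increment lies on the virgin compression line:
S_c = C_c·H/(1+e₀)·log₁₀(σ'_f/σ'_0) = 0.32×4.6/(1+1.23)×log₁₀(121.17/41.4)
    = 0.66009 × 0.46639 = 0.3079 m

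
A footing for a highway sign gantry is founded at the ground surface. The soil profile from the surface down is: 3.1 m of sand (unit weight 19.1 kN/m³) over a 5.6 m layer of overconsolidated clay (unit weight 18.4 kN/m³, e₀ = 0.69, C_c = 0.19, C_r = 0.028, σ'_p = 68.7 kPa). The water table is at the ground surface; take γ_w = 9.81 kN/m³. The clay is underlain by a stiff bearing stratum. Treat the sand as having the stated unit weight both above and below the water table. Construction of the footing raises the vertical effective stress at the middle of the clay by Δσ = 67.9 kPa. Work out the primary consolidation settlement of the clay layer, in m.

Mid-depth of clay below the ground surface: z = 3.1 + 5.6/2 = 5.9 m.
Total vertical stress at mid-clay: σ_v = 19.1×3.1 + 18.4×2.8 = 110.73 kPa.
Pore pressure: u = 9.81×(5.9 − 0) = 57.879 kPa.
Initial effective stress: σ'_0 = σ_v − u = 110.73 − 57.879 = 52.851 kPa.
Final effective stress: σ'_f = 52.851 + 67.9 = 120.75 kPa.
σ'_f = 120.75 > σ'_p = 68.7 kPa, so the stress path crosses the preconsolidation pressure — recompression up to σ'_p, then virgin compression beyond:
S_c = H/(1+e₀)·[C_r·log₁₀(σ'_p/σ'_0) + C_c·log₁₀(σ'_f/σ'_p)]
    = 5.6/1.69 × [0.028×log₁₀(68.7/52.851) + 0.19×log₁₀(120.75/68.7)]
    = 3.3136 × [0.0031893 + 0.046537] = 0.1648 m

S_c ≈ 0.165 m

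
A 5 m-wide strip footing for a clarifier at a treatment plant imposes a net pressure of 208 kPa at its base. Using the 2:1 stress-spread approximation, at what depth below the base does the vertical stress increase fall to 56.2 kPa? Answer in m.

2:1 spreading — at depth z the loaded area has grown by z in each plan dimension:
qB/(B+z) = Δσ_z ⇒ z = qB/Δσ_z − B = 208×5/56.2 − 5 = 13.51 m

z ≈ 13.5 m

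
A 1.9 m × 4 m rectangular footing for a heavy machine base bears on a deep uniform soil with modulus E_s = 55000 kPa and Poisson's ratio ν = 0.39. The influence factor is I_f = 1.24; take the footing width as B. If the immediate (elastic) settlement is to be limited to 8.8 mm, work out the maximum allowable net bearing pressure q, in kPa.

S_e = q·B·(1−ν²)/E_s · I_f  ⇒  q = S_e·E_s / (B·(1−ν²)·I_f).
q = 0.0088 × 55000 / (1.9 × 0.8479 × 1.24) = 242.3 kPa

q ≈ 242 kPa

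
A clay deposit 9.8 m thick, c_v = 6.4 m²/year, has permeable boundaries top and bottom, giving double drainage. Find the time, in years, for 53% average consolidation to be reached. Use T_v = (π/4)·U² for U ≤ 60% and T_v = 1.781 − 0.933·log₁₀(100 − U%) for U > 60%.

Drainage path length: H_d = H/2 = 4.9 m (double drainage).
U ≤ 60%: T_v = (π/4)·U² = (π/4)×0.53² = 0.22062.
t = T_v·H_d²/c_v = 0.22062×4.9²/6.4 = 0.8277 years.

t ≈ 0.828 years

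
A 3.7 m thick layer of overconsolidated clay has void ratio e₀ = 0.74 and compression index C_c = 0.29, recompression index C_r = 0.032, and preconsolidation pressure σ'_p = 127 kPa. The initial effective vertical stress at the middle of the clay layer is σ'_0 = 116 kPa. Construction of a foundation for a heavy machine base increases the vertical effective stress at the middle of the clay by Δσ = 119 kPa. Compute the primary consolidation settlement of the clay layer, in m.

S_c ≈ 0.167 m

Final effective stress: σ'_f = 116 + 119 = 235 kPa.
σ'_f = 235 > σ'_p = 127 kPa, so the stress path crosses the preconsolidation pressure — recompression up to σ'_p, then virgin compression beyond:
S_c = H/(1+e₀)·[C_r·log₁₀(σ'_p/σ'_0) + C_c·log₁₀(σ'_f/σ'_p)]
    = 3.7/1.74 × [0.032×log₁₀(127/116) + 0.29×log₁₀(235/127)]
    = 2.1264 × [0.0012591 + 0.077507] = 0.1675 m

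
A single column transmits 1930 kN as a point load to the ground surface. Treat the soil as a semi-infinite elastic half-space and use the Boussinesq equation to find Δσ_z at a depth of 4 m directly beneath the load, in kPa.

Δσ_z ≈ 57.6 kPa

Boussinesq vertical stress below a point load on an elastic half-space:
Δσ_z = 3P/(2πz²) · [1 + (r/z)²]^(−5/2)
r/z = 0/4 = 0; [1+(r/z)²]^(−5/2) = 1.
Δσ_z = 3×1930/(2π×4²) × 1 = 57.594 × 1 = 57.59 kPa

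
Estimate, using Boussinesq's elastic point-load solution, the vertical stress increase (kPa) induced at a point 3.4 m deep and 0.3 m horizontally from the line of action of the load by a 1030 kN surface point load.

Δσ_z ≈ 41.7 kPa

Boussinesq vertical stress below a point load on an elastic half-space:
Δσ_z = 3P/(2πz²) · [1 + (r/z)²]^(−5/2)
r/z = 0.3/3.4 = 0.088235; [1+(r/z)²]^(−5/2) = 0.9808.
Δσ_z = 3×1030/(2π×3.4²) × 0.9808 = 42.542 × 0.9808 = 41.73 kPa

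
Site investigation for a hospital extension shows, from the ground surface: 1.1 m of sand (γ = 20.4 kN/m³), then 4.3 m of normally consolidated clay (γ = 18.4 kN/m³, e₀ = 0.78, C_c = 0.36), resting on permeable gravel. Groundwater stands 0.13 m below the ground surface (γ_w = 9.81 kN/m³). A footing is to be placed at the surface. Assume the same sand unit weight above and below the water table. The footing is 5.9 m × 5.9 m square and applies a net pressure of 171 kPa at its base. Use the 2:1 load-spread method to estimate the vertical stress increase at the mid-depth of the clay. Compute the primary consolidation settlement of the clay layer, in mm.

S_c ≈ 447 mm

Mid-depth of clay below the ground surface: z = 1.1 + 4.3/2 = 3.25 m.
Total vertical stress at mid-clay: σ_v = 20.4×1.1 + 18.4×2.15 = 62 kPa.
Pore pressure: u = 9.81×(3.25 − 0.13) = 30.607 kPa.
Initial effective stress: σ'_0 = σ_v − u = 62 − 30.607 = 31.393 kPa.
Stress increase at mid-clay by the 2:1 spreading method:
Δσ = qBL/((B+z)(L+z)) = 171×5.9×5.9/((5.9+3.25)(5.9+3.25)) = 71.098 kPa
Final effective stress: σ'_f = σ'_0 + Δσ = 31.393 + 71.098 = 102.49 kPa.
Normally consolidated clay, so the full stress increment lies on the virgin compression line:
S_c = C_c·H/(1+e₀)·log₁₀(σ'_f/σ'_0) = 0.36×4.3/(1+0.78)×log₁₀(102.49/31.393)
    = 0.86966 × 0.51385 = 0.4469 m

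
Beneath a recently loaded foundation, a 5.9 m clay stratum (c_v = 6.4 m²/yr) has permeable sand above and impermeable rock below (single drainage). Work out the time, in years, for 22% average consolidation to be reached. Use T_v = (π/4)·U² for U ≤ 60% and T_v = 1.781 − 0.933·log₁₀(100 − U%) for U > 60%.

Drainage path length: H_d = H = 5.9 m (single drainage).
U ≤ 60%: T_v = (π/4)·U² = (π/4)×0.22² = 0.038013.
t = T_v·H_d²/c_v = 0.038013×5.9²/6.4 = 0.2068 years.

t ≈ 0.207 years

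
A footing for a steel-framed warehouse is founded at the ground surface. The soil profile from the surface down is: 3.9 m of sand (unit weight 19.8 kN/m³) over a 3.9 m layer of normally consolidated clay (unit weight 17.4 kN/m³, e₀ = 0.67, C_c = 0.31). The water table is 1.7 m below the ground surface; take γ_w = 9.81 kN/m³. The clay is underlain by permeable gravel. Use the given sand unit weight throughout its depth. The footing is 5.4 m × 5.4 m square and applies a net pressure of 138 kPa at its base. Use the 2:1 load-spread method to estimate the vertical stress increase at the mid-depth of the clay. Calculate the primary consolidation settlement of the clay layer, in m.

S_c ≈ 0.117 m

Mid-depth of clay below the ground surface: z = 3.9 + 3.9/2 = 5.85 m.
Total vertical stress at mid-clay: σ_v = 19.8×3.9 + 17.4×1.95 = 111.15 kPa.
Pore pressure: u = 9.81×(5.85 − 1.7) = 40.712 kPa.
Initial effective stress: σ'_0 = σ_v − u = 111.15 − 40.712 = 70.438 kPa.
Stress increase at mid-clay by the 2:1 spreading method:
Δσ = qBL/((B+z)(L+z)) = 138×5.4×5.4/((5.4+5.85)(5.4+5.85)) = 31.795 kPa
Final effective stress: σ'_f = σ'_0 + Δσ = 70.438 + 31.795 = 102.23 kPa.
Normally consolidated clay, so the full stress increment lies on the virgin compression line:
S_c = C_c·H/(1+e₀)·log₁₀(σ'_f/σ'_0) = 0.31×3.9/(1+0.67)×log₁₀(102.23/70.438)
    = 0.72395 × 0.16177 = 0.1171 m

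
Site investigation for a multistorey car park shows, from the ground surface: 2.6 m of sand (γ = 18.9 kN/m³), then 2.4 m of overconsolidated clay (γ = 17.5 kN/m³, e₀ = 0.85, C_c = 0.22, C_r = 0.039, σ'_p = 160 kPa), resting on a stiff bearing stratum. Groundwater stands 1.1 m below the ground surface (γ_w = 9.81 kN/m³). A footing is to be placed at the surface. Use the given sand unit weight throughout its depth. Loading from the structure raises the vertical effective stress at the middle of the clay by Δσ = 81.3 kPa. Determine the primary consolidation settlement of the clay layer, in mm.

Mid-depth of clay below the ground surface: z = 2.6 + 2.4/2 = 3.8 m.
Total vertical stress at mid-clay: σ_v = 18.9×2.6 + 17.5×1.2 = 70.14 kPa.
Pore pressure: u = 9.81×(3.8 − 1.1) = 26.487 kPa.
Initial effective stress: σ'_0 = σ_v − u = 70.14 − 26.487 = 43.653 kPa.
Final effective stress: σ'_f = 43.653 + 81.3 = 124.95 kPa.
σ'_f = 124.95 ≤ σ'_p = 160 kPa, so the clay remains overconsolidated and only the recompression index applies:
S_c = C_r·H/(1+e₀)·log₁₀(σ'_f/σ'_0) = 0.039×2.4/1.85×log₁₀(124.95/43.653)
    = 0.050595 × 0.45672 = 0.02311 m

S_c ≈ 23.1 mm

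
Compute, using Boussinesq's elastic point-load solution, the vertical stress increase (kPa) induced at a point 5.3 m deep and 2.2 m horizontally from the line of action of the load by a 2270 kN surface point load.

Δσ_z ≈ 25.9 kPa

Boussinesq vertical stress below a point load on an elastic half-space:
Δσ_z = 3P/(2πz²) · [1 + (r/z)²]^(−5/2)
r/z = 2.2/5.3 = 0.41509; [1+(r/z)²]^(−5/2) = 0.67205.
Δσ_z = 3×2270/(2π×5.3²) × 0.67205 = 38.585 × 0.67205 = 25.93 kPa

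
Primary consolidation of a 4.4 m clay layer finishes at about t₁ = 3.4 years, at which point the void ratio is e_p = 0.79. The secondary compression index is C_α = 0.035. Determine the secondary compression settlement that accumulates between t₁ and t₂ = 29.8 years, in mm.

S_s ≈ 81.1 mm

Secondary compression: S_s = C_α·H/(1+e_p)·log₁₀(t₂/t₁)
S_s = 0.035×4.4/(1+0.79)×log₁₀(29.8/3.4)
    = 0.08603 × 0.9427 = 0.08111 m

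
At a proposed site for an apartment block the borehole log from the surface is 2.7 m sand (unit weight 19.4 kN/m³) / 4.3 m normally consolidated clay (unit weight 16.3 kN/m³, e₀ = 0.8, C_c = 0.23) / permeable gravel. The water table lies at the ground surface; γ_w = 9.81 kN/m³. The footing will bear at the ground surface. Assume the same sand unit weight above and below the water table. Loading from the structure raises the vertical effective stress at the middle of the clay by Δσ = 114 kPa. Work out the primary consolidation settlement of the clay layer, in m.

S_c ≈ 0.322 m

Mid-depth of clay below the ground surface: z = 2.7 + 4.3/2 = 4.85 m.
Total vertical stress at mid-clay: σ_v = 19.4×2.7 + 16.3×2.15 = 87.425 kPa.
Pore pressure: u = 9.81×(4.85 − 0) = 47.578 kPa.
Initial effective stress: σ'_0 = σ_v − u = 87.425 − 47.578 = 39.847 kPa.
Final effective stress: σ'_f = σ'_0 + Δσ = 39.847 + 114 = 153.85 kPa.
Normally consolidated clay, so the full stress increment lies on the virgin compression line:
S_c = C_c·H/(1+e₀)·log₁₀(σ'_f/σ'_0) = 0.23×4.3/(1+0.8)×log₁₀(153.85/39.847)
    = 0.54944 × 0.5867 = 0.3224 m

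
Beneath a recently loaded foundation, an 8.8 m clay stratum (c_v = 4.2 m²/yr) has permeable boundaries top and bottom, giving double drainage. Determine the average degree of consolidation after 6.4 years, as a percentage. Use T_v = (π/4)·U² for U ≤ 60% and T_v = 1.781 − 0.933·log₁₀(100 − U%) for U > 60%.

Drainage path length: H_d = H/2 = 4.4 m (double drainage).
T_v = c_v·t/H_d² = 4.2×6.4/4.4² = 1.3884.
T_v = 1.3884 corresponds to the U > 60% branch:
U = 1 − 10^((1.781 − T_v)/0.933)/100 = 0.9736

U ≈ 97.4 %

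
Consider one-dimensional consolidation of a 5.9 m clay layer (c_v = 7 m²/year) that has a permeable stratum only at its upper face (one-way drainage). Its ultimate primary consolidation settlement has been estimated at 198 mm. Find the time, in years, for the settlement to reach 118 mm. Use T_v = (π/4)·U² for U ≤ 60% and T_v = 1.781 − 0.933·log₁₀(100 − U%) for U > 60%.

t ≈ 1.39 years

Drainage path length: H_d = H = 5.9 m (single drainage).
U = S(t)/S_ult = 118/198 = 0.596.
U ≤ 60%: T_v = (π/4)·U² = (π/4)×0.59596² = 0.27895.
t = T_v·H_d²/c_v = 0.27895×5.9²/7 = 1.387 years.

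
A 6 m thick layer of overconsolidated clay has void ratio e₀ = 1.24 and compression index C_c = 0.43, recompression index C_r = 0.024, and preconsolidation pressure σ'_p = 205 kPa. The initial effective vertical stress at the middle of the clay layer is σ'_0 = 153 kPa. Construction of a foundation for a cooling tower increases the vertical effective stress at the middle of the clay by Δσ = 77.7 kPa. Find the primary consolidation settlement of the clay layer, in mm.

S_c ≈ 67.2 mm

Final effective stress: σ'_f = 153 + 77.7 = 230.7 kPa.
σ'_f = 230.7 > σ'_p = 205 kPa, so the stress path crosses the preconsolidation pressure — recompression up to σ'_p, then virgin compression beyond:
S_c = H/(1+e₀)·[C_r·log₁₀(σ'_p/σ'_0) + C_c·log₁₀(σ'_f/σ'_p)]
    = 6/2.24 × [0.024×log₁₀(205/153) + 0.43×log₁₀(230.7/205)]
    = 2.6786 × [0.0030495 + 0.022056] = 0.06725 m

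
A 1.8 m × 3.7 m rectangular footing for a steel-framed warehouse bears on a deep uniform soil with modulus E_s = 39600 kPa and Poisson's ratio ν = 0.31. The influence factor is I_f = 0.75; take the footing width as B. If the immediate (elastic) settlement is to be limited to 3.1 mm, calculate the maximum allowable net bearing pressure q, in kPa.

q ≈ 101 kPa

S_e = q·B·(1−ν²)/E_s · I_f  ⇒  q = S_e·E_s / (B·(1−ν²)·I_f).
q = 0.0031 × 39600 / (1.8 × 0.9039 × 0.75) = 100.6 kPa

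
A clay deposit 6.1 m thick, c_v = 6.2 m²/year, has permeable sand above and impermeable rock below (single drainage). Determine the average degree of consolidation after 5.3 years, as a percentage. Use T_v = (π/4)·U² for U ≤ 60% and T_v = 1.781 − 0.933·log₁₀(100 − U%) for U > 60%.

Drainage path length: H_d = H = 6.1 m (single drainage).
T_v = c_v·t/H_d² = 6.2×5.3/6.1² = 0.8831.
T_v = 0.8831 corresponds to the U > 60% branch:
U = 1 − 10^((1.781 − T_v)/0.933)/100 = 0.9083

U ≈ 90.8 %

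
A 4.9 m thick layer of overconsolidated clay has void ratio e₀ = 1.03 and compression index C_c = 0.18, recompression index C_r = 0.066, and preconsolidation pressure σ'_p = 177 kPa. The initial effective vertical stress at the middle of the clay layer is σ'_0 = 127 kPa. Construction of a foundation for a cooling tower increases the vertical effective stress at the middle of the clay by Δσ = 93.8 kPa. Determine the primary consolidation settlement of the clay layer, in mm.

Final effective stress: σ'_f = 127 + 93.8 = 220.8 kPa.
σ'_f = 220.8 > σ'_p = 177 kPa, so the stress path crosses the preconsolidation pressure — recompression up to σ'_p, then virgin compression beyond:
S_c = H/(1+e₀)·[C_r·log₁₀(σ'_p/σ'_0) + C_c·log₁₀(σ'_f/σ'_p)]
    = 4.9/2.03 × [0.066×log₁₀(177/127) + 0.18×log₁₀(220.8/177)]
    = 2.4138 × [0.0095152 + 0.017285] = 0.06469 m

S_c ≈ 64.7 mm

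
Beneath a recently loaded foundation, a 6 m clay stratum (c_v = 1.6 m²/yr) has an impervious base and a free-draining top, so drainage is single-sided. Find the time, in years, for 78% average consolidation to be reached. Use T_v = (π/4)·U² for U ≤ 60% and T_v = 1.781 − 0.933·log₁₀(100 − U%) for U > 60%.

Drainage path length: H_d = H = 6 m (single drainage).
U > 60%: T_v = 1.781 − 0.933·log₁₀(100 − 78) = 0.52852.
t = T_v·H_d²/c_v = 0.52852×6²/1.6 = 11.89 years.

t ≈ 11.9 years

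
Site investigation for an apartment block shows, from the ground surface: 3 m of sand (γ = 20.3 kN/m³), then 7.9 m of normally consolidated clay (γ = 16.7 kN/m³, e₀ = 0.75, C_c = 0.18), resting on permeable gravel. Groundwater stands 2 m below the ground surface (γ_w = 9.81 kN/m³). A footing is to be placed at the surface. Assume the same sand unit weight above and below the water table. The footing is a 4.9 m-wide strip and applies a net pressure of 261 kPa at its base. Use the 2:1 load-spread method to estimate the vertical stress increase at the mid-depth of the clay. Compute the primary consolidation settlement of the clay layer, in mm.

S_c ≈ 306 mm

Mid-depth of clay below the ground surface: z = 3 + 7.9/2 = 6.95 m.
Total vertical stress at mid-clay: σ_v = 20.3×3 + 16.7×3.95 = 126.87 kPa.
Pore pressure: u = 9.81×(6.95 − 2) = 48.56 kPa.
Initial effective stress: σ'_0 = σ_v − u = 126.87 − 48.56 = 78.31 kPa.
Stress increase at mid-clay by the 2:1 spreading method:
Δσ = qB/(B+z) = 261×4.9/(4.9+6.95) = 107.92 kPa
Final effective stress: σ'_f = σ'_0 + Δσ = 78.31 + 107.92 = 186.23 kPa.
Normally consolidated clay, so the full stress increment lies on the virgin compression line:
S_c = C_c·H/(1+e₀)·log₁₀(σ'_f/σ'_0) = 0.18×7.9/(1+0.75)×log₁₀(186.23/78.31)
    = 0.81257 × 0.37623 = 0.3057 m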